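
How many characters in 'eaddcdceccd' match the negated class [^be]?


Negated class [^be] matches any char NOT in {b, e}
Scanning 'eaddcdceccd':
  pos 0: 'e' -> no (excluded)
  pos 1: 'a' -> MATCH
  pos 2: 'd' -> MATCH
  pos 3: 'd' -> MATCH
  pos 4: 'c' -> MATCH
  pos 5: 'd' -> MATCH
  pos 6: 'c' -> MATCH
  pos 7: 'e' -> no (excluded)
  pos 8: 'c' -> MATCH
  pos 9: 'c' -> MATCH
  pos 10: 'd' -> MATCH
Total matches: 9

9


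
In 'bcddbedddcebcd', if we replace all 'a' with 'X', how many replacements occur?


re.sub('a', 'X', text) replaces every occurrence of 'a' with 'X'.
Text: 'bcddbedddcebcd'
Scanning for 'a':
Total replacements: 0

0


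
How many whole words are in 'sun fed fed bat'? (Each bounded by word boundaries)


Word boundaries (\b) mark the start/end of each word.
Text: 'sun fed fed bat'
Splitting by whitespace:
  Word 1: 'sun'
  Word 2: 'fed'
  Word 3: 'fed'
  Word 4: 'bat'
Total whole words: 4

4


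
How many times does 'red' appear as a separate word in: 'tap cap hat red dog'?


Scanning each word for exact match 'red':
  Word 1: 'tap' -> no
  Word 2: 'cap' -> no
  Word 3: 'hat' -> no
  Word 4: 'red' -> MATCH
  Word 5: 'dog' -> no
Total matches: 1

1


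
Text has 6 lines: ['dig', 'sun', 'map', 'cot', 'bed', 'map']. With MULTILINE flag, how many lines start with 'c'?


With MULTILINE flag, ^ matches the start of each line.
Lines: ['dig', 'sun', 'map', 'cot', 'bed', 'map']
Checking which lines start with 'c':
  Line 1: 'dig' -> no
  Line 2: 'sun' -> no
  Line 3: 'map' -> no
  Line 4: 'cot' -> MATCH
  Line 5: 'bed' -> no
  Line 6: 'map' -> no
Matching lines: ['cot']
Count: 1

1


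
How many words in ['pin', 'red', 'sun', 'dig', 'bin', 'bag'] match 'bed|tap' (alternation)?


Alternation 'bed|tap' matches either 'bed' or 'tap'.
Checking each word:
  'pin' -> no
  'red' -> no
  'sun' -> no
  'dig' -> no
  'bin' -> no
  'bag' -> no
Matches: []
Count: 0

0


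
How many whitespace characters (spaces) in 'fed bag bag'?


\s matches whitespace characters (spaces, tabs, etc.).
Text: 'fed bag bag'
This text has 3 words separated by spaces.
Number of spaces = number of words - 1 = 3 - 1 = 2

2


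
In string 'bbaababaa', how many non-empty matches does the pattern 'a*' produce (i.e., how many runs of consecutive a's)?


Pattern 'a*' matches zero or more a's. We want non-empty runs of consecutive a's.
String: 'bbaababaa'
Walking through the string to find runs of a's:
  Run 1: positions 2-3 -> 'aa'
  Run 2: positions 5-5 -> 'a'
  Run 3: positions 7-8 -> 'aa'
Non-empty runs found: ['aa', 'a', 'aa']
Count: 3

3


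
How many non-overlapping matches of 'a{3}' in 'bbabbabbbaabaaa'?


Pattern 'a{3}' matches exactly 3 consecutive a's (greedy, non-overlapping).
String: 'bbabbabbbaabaaa'
Scanning for runs of a's:
  Run at pos 2: 'a' (length 1) -> 0 match(es)
  Run at pos 5: 'a' (length 1) -> 0 match(es)
  Run at pos 9: 'aa' (length 2) -> 0 match(es)
  Run at pos 12: 'aaa' (length 3) -> 1 match(es)
Matches found: ['aaa']
Total: 1

1


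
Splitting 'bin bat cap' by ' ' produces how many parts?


Splitting by ' ' breaks the string at each occurrence of the separator.
Text: 'bin bat cap'
Parts after split:
  Part 1: 'bin'
  Part 2: 'bat'
  Part 3: 'cap'
Total parts: 3

3


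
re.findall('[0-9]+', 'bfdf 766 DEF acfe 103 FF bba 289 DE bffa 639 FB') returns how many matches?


Pattern '[0-9]+' finds one or more digits.
Text: 'bfdf 766 DEF acfe 103 FF bba 289 DE bffa 639 FB'
Scanning for matches:
  Match 1: '766'
  Match 2: '103'
  Match 3: '289'
  Match 4: '639'
Total matches: 4

4


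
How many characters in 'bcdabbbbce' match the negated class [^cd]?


Negated class [^cd] matches any char NOT in {c, d}
Scanning 'bcdabbbbce':
  pos 0: 'b' -> MATCH
  pos 1: 'c' -> no (excluded)
  pos 2: 'd' -> no (excluded)
  pos 3: 'a' -> MATCH
  pos 4: 'b' -> MATCH
  pos 5: 'b' -> MATCH
  pos 6: 'b' -> MATCH
  pos 7: 'b' -> MATCH
  pos 8: 'c' -> no (excluded)
  pos 9: 'e' -> MATCH
Total matches: 7

7


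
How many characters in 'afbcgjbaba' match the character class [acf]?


Character class [acf] matches any of: {a, c, f}
Scanning string 'afbcgjbaba' character by character:
  pos 0: 'a' -> MATCH
  pos 1: 'f' -> MATCH
  pos 2: 'b' -> no
  pos 3: 'c' -> MATCH
  pos 4: 'g' -> no
  pos 5: 'j' -> no
  pos 6: 'b' -> no
  pos 7: 'a' -> MATCH
  pos 8: 'b' -> no
  pos 9: 'a' -> MATCH
Total matches: 5

5


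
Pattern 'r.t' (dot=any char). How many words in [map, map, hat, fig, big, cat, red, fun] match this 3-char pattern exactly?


Pattern 'r.t' means: starts with 'r', any single char, ends with 't'.
Checking each word (must be exactly 3 chars):
  'map' (len=3): no
  'map' (len=3): no
  'hat' (len=3): no
  'fig' (len=3): no
  'big' (len=3): no
  'cat' (len=3): no
  'red' (len=3): no
  'fun' (len=3): no
Matching words: []
Total: 0

0


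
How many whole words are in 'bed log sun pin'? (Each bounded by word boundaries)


Word boundaries (\b) mark the start/end of each word.
Text: 'bed log sun pin'
Splitting by whitespace:
  Word 1: 'bed'
  Word 2: 'log'
  Word 3: 'sun'
  Word 4: 'pin'
Total whole words: 4

4


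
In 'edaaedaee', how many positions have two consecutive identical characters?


Looking for consecutive identical characters in 'edaaedaee':
  pos 0-1: 'e' vs 'd' -> different
  pos 1-2: 'd' vs 'a' -> different
  pos 2-3: 'a' vs 'a' -> MATCH ('aa')
  pos 3-4: 'a' vs 'e' -> different
  pos 4-5: 'e' vs 'd' -> different
  pos 5-6: 'd' vs 'a' -> different
  pos 6-7: 'a' vs 'e' -> different
  pos 7-8: 'e' vs 'e' -> MATCH ('ee')
Consecutive identical pairs: ['aa', 'ee']
Count: 2

2


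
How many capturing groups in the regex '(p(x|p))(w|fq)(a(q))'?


To count capturing groups, count each '(' that starts a group.
Pattern: '(p(x|p))(w|fq)(a(q))'
Walking through the pattern:
  Position 0: '(' -> group #1
  Position 2: '(' -> group #2
  Position 8: '(' -> group #3
  Position 14: '(' -> group #4
  Position 16: '(' -> group #5
Total capturing groups: 5

5


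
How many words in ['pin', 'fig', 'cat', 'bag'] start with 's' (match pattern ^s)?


Pattern ^s anchors to start of word. Check which words begin with 's':
  'pin' -> no
  'fig' -> no
  'cat' -> no
  'bag' -> no
Matching words: []
Count: 0

0


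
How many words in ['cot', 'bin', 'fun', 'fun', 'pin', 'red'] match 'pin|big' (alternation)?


Alternation 'pin|big' matches either 'pin' or 'big'.
Checking each word:
  'cot' -> no
  'bin' -> no
  'fun' -> no
  'fun' -> no
  'pin' -> MATCH
  'red' -> no
Matches: ['pin']
Count: 1

1


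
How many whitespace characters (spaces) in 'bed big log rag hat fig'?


\s matches whitespace characters (spaces, tabs, etc.).
Text: 'bed big log rag hat fig'
This text has 6 words separated by spaces.
Number of spaces = number of words - 1 = 6 - 1 = 5

5


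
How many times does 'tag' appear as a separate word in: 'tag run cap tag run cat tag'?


Scanning each word for exact match 'tag':
  Word 1: 'tag' -> MATCH
  Word 2: 'run' -> no
  Word 3: 'cap' -> no
  Word 4: 'tag' -> MATCH
  Word 5: 'run' -> no
  Word 6: 'cat' -> no
  Word 7: 'tag' -> MATCH
Total matches: 3

3


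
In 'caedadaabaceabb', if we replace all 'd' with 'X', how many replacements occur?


re.sub('d', 'X', text) replaces every occurrence of 'd' with 'X'.
Text: 'caedadaabaceabb'
Scanning for 'd':
  pos 3: 'd' -> replacement #1
  pos 5: 'd' -> replacement #2
Total replacements: 2

2


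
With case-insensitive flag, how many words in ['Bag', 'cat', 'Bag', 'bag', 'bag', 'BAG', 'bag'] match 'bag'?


Case-insensitive matching: compare each word's lowercase form to 'bag'.
  'Bag' -> lower='bag' -> MATCH
  'cat' -> lower='cat' -> no
  'Bag' -> lower='bag' -> MATCH
  'bag' -> lower='bag' -> MATCH
  'bag' -> lower='bag' -> MATCH
  'BAG' -> lower='bag' -> MATCH
  'bag' -> lower='bag' -> MATCH
Matches: ['Bag', 'Bag', 'bag', 'bag', 'BAG', 'bag']
Count: 6

6


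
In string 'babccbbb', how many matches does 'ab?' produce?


Pattern 'ab?' matches 'a' optionally followed by 'b'.
String: 'babccbbb'
Scanning left to right for 'a' then checking next char:
  Match 1: 'ab' (a followed by b)
Total matches: 1

1


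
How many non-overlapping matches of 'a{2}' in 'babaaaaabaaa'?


Pattern 'a{2}' matches exactly 2 consecutive a's (greedy, non-overlapping).
String: 'babaaaaabaaa'
Scanning for runs of a's:
  Run at pos 1: 'a' (length 1) -> 0 match(es)
  Run at pos 3: 'aaaaa' (length 5) -> 2 match(es)
  Run at pos 9: 'aaa' (length 3) -> 1 match(es)
Matches found: ['aa', 'aa', 'aa']
Total: 3

3


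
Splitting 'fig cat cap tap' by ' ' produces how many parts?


Splitting by ' ' breaks the string at each occurrence of the separator.
Text: 'fig cat cap tap'
Parts after split:
  Part 1: 'fig'
  Part 2: 'cat'
  Part 3: 'cap'
  Part 4: 'tap'
Total parts: 4

4


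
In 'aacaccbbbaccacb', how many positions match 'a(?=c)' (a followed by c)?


Lookahead 'a(?=c)' matches 'a' only when followed by 'c'.
String: 'aacaccbbbaccacb'
Checking each position where char is 'a':
  pos 0: 'a' -> no (next='a')
  pos 1: 'a' -> MATCH (next='c')
  pos 3: 'a' -> MATCH (next='c')
  pos 9: 'a' -> MATCH (next='c')
  pos 12: 'a' -> MATCH (next='c')
Matching positions: [1, 3, 9, 12]
Count: 4

4


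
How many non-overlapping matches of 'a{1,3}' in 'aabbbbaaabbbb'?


Pattern 'a{1,3}' matches between 1 and 3 consecutive a's (greedy).
String: 'aabbbbaaabbbb'
Finding runs of a's and applying greedy matching:
  Run at pos 0: 'aa' (length 2)
  Run at pos 6: 'aaa' (length 3)
Matches: ['aa', 'aaa']
Count: 2

2


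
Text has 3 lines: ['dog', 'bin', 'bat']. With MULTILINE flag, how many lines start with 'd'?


With MULTILINE flag, ^ matches the start of each line.
Lines: ['dog', 'bin', 'bat']
Checking which lines start with 'd':
  Line 1: 'dog' -> MATCH
  Line 2: 'bin' -> no
  Line 3: 'bat' -> no
Matching lines: ['dog']
Count: 1

1


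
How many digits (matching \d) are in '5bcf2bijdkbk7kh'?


\d matches any digit 0-9.
Scanning '5bcf2bijdkbk7kh':
  pos 0: '5' -> DIGIT
  pos 4: '2' -> DIGIT
  pos 12: '7' -> DIGIT
Digits found: ['5', '2', '7']
Total: 3

3


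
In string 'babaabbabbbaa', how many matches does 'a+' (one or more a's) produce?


Pattern 'a+' matches one or more consecutive a's.
String: 'babaabbabbbaa'
Scanning for runs of a:
  Match 1: 'a' (length 1)
  Match 2: 'aa' (length 2)
  Match 3: 'a' (length 1)
  Match 4: 'aa' (length 2)
Total matches: 4

4


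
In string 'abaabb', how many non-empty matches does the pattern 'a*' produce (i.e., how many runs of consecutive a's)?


Pattern 'a*' matches zero or more a's. We want non-empty runs of consecutive a's.
String: 'abaabb'
Walking through the string to find runs of a's:
  Run 1: positions 0-0 -> 'a'
  Run 2: positions 2-3 -> 'aa'
Non-empty runs found: ['a', 'aa']
Count: 2

2


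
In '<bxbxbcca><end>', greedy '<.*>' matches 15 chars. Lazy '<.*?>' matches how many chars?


Greedy '<.*>' tries to match as MUCH as possible.
Lazy '<.*?>' tries to match as LITTLE as possible.

String: '<bxbxbcca><end>'
Greedy '<.*>' starts at first '<' and extends to the LAST '>': '<bxbxbcca><end>' (15 chars)
Lazy '<.*?>' starts at first '<' and stops at the FIRST '>': '<bxbxbcca>' (10 chars)

10


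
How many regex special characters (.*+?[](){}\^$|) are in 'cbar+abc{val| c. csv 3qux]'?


Regex special characters are: . * + ? [ ] ( ) { } \ ^ $ |
Scanning 'cbar+abc{val| c. csv 3qux]':
  pos 4: '+' -> SPECIAL
  pos 8: '{' -> SPECIAL
  pos 12: '|' -> SPECIAL
  pos 15: '.' -> SPECIAL
  pos 25: ']' -> SPECIAL
Special chars found: ['+', '{', '|', '.', ']']
Total: 5

5


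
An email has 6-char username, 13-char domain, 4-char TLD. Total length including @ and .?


An email address has format: username@domain.tld
Username length: 6
'@' character: 1
Domain length: 13
'.' character: 1
TLD length: 4
Total = 6 + 1 + 13 + 1 + 4 = 25

25


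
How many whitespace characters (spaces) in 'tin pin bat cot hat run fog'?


\s matches whitespace characters (spaces, tabs, etc.).
Text: 'tin pin bat cot hat run fog'
This text has 7 words separated by spaces.
Number of spaces = number of words - 1 = 7 - 1 = 6

6


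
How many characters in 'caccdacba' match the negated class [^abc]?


Negated class [^abc] matches any char NOT in {a, b, c}
Scanning 'caccdacba':
  pos 0: 'c' -> no (excluded)
  pos 1: 'a' -> no (excluded)
  pos 2: 'c' -> no (excluded)
  pos 3: 'c' -> no (excluded)
  pos 4: 'd' -> MATCH
  pos 5: 'a' -> no (excluded)
  pos 6: 'c' -> no (excluded)
  pos 7: 'b' -> no (excluded)
  pos 8: 'a' -> no (excluded)
Total matches: 1

1


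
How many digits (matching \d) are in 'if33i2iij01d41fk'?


\d matches any digit 0-9.
Scanning 'if33i2iij01d41fk':
  pos 2: '3' -> DIGIT
  pos 3: '3' -> DIGIT
  pos 5: '2' -> DIGIT
  pos 9: '0' -> DIGIT
  pos 10: '1' -> DIGIT
  pos 12: '4' -> DIGIT
  pos 13: '1' -> DIGIT
Digits found: ['3', '3', '2', '0', '1', '4', '1']
Total: 7

7


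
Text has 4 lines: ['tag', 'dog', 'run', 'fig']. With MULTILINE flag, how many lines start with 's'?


With MULTILINE flag, ^ matches the start of each line.
Lines: ['tag', 'dog', 'run', 'fig']
Checking which lines start with 's':
  Line 1: 'tag' -> no
  Line 2: 'dog' -> no
  Line 3: 'run' -> no
  Line 4: 'fig' -> no
Matching lines: []
Count: 0

0


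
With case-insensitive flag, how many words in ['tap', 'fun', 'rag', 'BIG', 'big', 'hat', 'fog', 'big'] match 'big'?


Case-insensitive matching: compare each word's lowercase form to 'big'.
  'tap' -> lower='tap' -> no
  'fun' -> lower='fun' -> no
  'rag' -> lower='rag' -> no
  'BIG' -> lower='big' -> MATCH
  'big' -> lower='big' -> MATCH
  'hat' -> lower='hat' -> no
  'fog' -> lower='fog' -> no
  'big' -> lower='big' -> MATCH
Matches: ['BIG', 'big', 'big']
Count: 3

3


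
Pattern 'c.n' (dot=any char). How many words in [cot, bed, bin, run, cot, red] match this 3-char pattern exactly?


Pattern 'c.n' means: starts with 'c', any single char, ends with 'n'.
Checking each word (must be exactly 3 chars):
  'cot' (len=3): no
  'bed' (len=3): no
  'bin' (len=3): no
  'run' (len=3): no
  'cot' (len=3): no
  'red' (len=3): no
Matching words: []
Total: 0

0


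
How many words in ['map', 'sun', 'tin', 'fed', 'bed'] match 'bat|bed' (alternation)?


Alternation 'bat|bed' matches either 'bat' or 'bed'.
Checking each word:
  'map' -> no
  'sun' -> no
  'tin' -> no
  'fed' -> no
  'bed' -> MATCH
Matches: ['bed']
Count: 1

1


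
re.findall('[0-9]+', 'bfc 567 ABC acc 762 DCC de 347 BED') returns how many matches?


Pattern '[0-9]+' finds one or more digits.
Text: 'bfc 567 ABC acc 762 DCC de 347 BED'
Scanning for matches:
  Match 1: '567'
  Match 2: '762'
  Match 3: '347'
Total matches: 3

3


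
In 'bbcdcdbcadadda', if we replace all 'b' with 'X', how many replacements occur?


re.sub('b', 'X', text) replaces every occurrence of 'b' with 'X'.
Text: 'bbcdcdbcadadda'
Scanning for 'b':
  pos 0: 'b' -> replacement #1
  pos 1: 'b' -> replacement #2
  pos 6: 'b' -> replacement #3
Total replacements: 3

3


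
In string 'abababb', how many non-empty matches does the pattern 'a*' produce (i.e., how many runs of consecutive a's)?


Pattern 'a*' matches zero or more a's. We want non-empty runs of consecutive a's.
String: 'abababb'
Walking through the string to find runs of a's:
  Run 1: positions 0-0 -> 'a'
  Run 2: positions 2-2 -> 'a'
  Run 3: positions 4-4 -> 'a'
Non-empty runs found: ['a', 'a', 'a']
Count: 3

3


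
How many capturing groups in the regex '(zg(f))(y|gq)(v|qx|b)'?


To count capturing groups, count each '(' that starts a group.
Pattern: '(zg(f))(y|gq)(v|qx|b)'
Walking through the pattern:
  Position 0: '(' -> group #1
  Position 3: '(' -> group #2
  Position 7: '(' -> group #3
  Position 13: '(' -> group #4
Total capturing groups: 4

4


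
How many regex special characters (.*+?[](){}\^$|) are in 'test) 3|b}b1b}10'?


Regex special characters are: . * + ? [ ] ( ) { } \ ^ $ |
Scanning 'test) 3|b}b1b}10':
  pos 4: ')' -> SPECIAL
  pos 7: '|' -> SPECIAL
  pos 9: '}' -> SPECIAL
  pos 13: '}' -> SPECIAL
Special chars found: [')', '|', '}', '}']
Total: 4

4


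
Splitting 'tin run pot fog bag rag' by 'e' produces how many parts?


Splitting by 'e' breaks the string at each occurrence of the separator.
Text: 'tin run pot fog bag rag'
Parts after split:
  Part 1: 'tin run pot fog bag rag'
Total parts: 1

1


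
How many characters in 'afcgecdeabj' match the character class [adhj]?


Character class [adhj] matches any of: {a, d, h, j}
Scanning string 'afcgecdeabj' character by character:
  pos 0: 'a' -> MATCH
  pos 1: 'f' -> no
  pos 2: 'c' -> no
  pos 3: 'g' -> no
  pos 4: 'e' -> no
  pos 5: 'c' -> no
  pos 6: 'd' -> MATCH
  pos 7: 'e' -> no
  pos 8: 'a' -> MATCH
  pos 9: 'b' -> no
  pos 10: 'j' -> MATCH
Total matches: 4

4


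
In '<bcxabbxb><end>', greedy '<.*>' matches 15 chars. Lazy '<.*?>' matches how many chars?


Greedy '<.*>' tries to match as MUCH as possible.
Lazy '<.*?>' tries to match as LITTLE as possible.

String: '<bcxabbxb><end>'
Greedy '<.*>' starts at first '<' and extends to the LAST '>': '<bcxabbxb><end>' (15 chars)
Lazy '<.*?>' starts at first '<' and stops at the FIRST '>': '<bcxabbxb>' (10 chars)

10


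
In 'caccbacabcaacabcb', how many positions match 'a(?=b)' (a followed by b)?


Lookahead 'a(?=b)' matches 'a' only when followed by 'b'.
String: 'caccbacabcaacabcb'
Checking each position where char is 'a':
  pos 1: 'a' -> no (next='c')
  pos 5: 'a' -> no (next='c')
  pos 7: 'a' -> MATCH (next='b')
  pos 10: 'a' -> no (next='a')
  pos 11: 'a' -> no (next='c')
  pos 13: 'a' -> MATCH (next='b')
Matching positions: [7, 13]
Count: 2

2


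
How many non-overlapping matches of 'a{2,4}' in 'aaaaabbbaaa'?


Pattern 'a{2,4}' matches between 2 and 4 consecutive a's (greedy).
String: 'aaaaabbbaaa'
Finding runs of a's and applying greedy matching:
  Run at pos 0: 'aaaaa' (length 5)
  Run at pos 8: 'aaa' (length 3)
Matches: ['aaaa', 'aaa']
Count: 2

2


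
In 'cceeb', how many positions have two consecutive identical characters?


Looking for consecutive identical characters in 'cceeb':
  pos 0-1: 'c' vs 'c' -> MATCH ('cc')
  pos 1-2: 'c' vs 'e' -> different
  pos 2-3: 'e' vs 'e' -> MATCH ('ee')
  pos 3-4: 'e' vs 'b' -> different
Consecutive identical pairs: ['cc', 'ee']
Count: 2

2


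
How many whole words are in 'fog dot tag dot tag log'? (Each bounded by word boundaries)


Word boundaries (\b) mark the start/end of each word.
Text: 'fog dot tag dot tag log'
Splitting by whitespace:
  Word 1: 'fog'
  Word 2: 'dot'
  Word 3: 'tag'
  Word 4: 'dot'
  Word 5: 'tag'
  Word 6: 'log'
Total whole words: 6

6


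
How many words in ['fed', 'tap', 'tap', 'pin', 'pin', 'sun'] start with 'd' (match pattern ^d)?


Pattern ^d anchors to start of word. Check which words begin with 'd':
  'fed' -> no
  'tap' -> no
  'tap' -> no
  'pin' -> no
  'pin' -> no
  'sun' -> no
Matching words: []
Count: 0

0


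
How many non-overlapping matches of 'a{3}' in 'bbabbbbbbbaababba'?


Pattern 'a{3}' matches exactly 3 consecutive a's (greedy, non-overlapping).
String: 'bbabbbbbbbaababba'
Scanning for runs of a's:
  Run at pos 2: 'a' (length 1) -> 0 match(es)
  Run at pos 10: 'aa' (length 2) -> 0 match(es)
  Run at pos 13: 'a' (length 1) -> 0 match(es)
  Run at pos 16: 'a' (length 1) -> 0 match(es)
Matches found: []
Total: 0

0


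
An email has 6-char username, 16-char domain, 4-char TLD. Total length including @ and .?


An email address has format: username@domain.tld
Username length: 6
'@' character: 1
Domain length: 16
'.' character: 1
TLD length: 4
Total = 6 + 1 + 16 + 1 + 4 = 28

28


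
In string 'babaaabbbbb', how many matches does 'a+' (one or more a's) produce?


Pattern 'a+' matches one or more consecutive a's.
String: 'babaaabbbbb'
Scanning for runs of a:
  Match 1: 'a' (length 1)
  Match 2: 'aaa' (length 3)
Total matches: 2

2


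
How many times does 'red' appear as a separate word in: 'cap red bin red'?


Scanning each word for exact match 'red':
  Word 1: 'cap' -> no
  Word 2: 'red' -> MATCH
  Word 3: 'bin' -> no
  Word 4: 'red' -> MATCH
Total matches: 2

2


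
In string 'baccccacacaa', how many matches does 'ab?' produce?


Pattern 'ab?' matches 'a' optionally followed by 'b'.
String: 'baccccacacaa'
Scanning left to right for 'a' then checking next char:
  Match 1: 'a' (a not followed by b)
  Match 2: 'a' (a not followed by b)
  Match 3: 'a' (a not followed by b)
  Match 4: 'a' (a not followed by b)
  Match 5: 'a' (a not followed by b)
Total matches: 5

5


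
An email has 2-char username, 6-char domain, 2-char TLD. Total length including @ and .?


An email address has format: username@domain.tld
Username length: 2
'@' character: 1
Domain length: 6
'.' character: 1
TLD length: 2
Total = 2 + 1 + 6 + 1 + 2 = 12

12


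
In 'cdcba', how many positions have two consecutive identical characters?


Looking for consecutive identical characters in 'cdcba':
  pos 0-1: 'c' vs 'd' -> different
  pos 1-2: 'd' vs 'c' -> different
  pos 2-3: 'c' vs 'b' -> different
  pos 3-4: 'b' vs 'a' -> different
Consecutive identical pairs: []
Count: 0

0


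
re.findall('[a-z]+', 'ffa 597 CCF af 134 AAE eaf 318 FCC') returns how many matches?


Pattern '[a-z]+' finds one or more lowercase letters.
Text: 'ffa 597 CCF af 134 AAE eaf 318 FCC'
Scanning for matches:
  Match 1: 'ffa'
  Match 2: 'af'
  Match 3: 'eaf'
Total matches: 3

3


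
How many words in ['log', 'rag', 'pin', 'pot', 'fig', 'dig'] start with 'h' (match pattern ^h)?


Pattern ^h anchors to start of word. Check which words begin with 'h':
  'log' -> no
  'rag' -> no
  'pin' -> no
  'pot' -> no
  'fig' -> no
  'dig' -> no
Matching words: []
Count: 0

0


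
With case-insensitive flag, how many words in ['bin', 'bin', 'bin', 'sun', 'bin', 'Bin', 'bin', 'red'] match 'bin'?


Case-insensitive matching: compare each word's lowercase form to 'bin'.
  'bin' -> lower='bin' -> MATCH
  'bin' -> lower='bin' -> MATCH
  'bin' -> lower='bin' -> MATCH
  'sun' -> lower='sun' -> no
  'bin' -> lower='bin' -> MATCH
  'Bin' -> lower='bin' -> MATCH
  'bin' -> lower='bin' -> MATCH
  'red' -> lower='red' -> no
Matches: ['bin', 'bin', 'bin', 'bin', 'Bin', 'bin']
Count: 6

6


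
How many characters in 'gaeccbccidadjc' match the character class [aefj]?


Character class [aefj] matches any of: {a, e, f, j}
Scanning string 'gaeccbccidadjc' character by character:
  pos 0: 'g' -> no
  pos 1: 'a' -> MATCH
  pos 2: 'e' -> MATCH
  pos 3: 'c' -> no
  pos 4: 'c' -> no
  pos 5: 'b' -> no
  pos 6: 'c' -> no
  pos 7: 'c' -> no
  pos 8: 'i' -> no
  pos 9: 'd' -> no
  pos 10: 'a' -> MATCH
  pos 11: 'd' -> no
  pos 12: 'j' -> MATCH
  pos 13: 'c' -> no
Total matches: 4

4


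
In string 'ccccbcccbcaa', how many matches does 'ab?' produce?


Pattern 'ab?' matches 'a' optionally followed by 'b'.
String: 'ccccbcccbcaa'
Scanning left to right for 'a' then checking next char:
  Match 1: 'a' (a not followed by b)
  Match 2: 'a' (a not followed by b)
Total matches: 2

2


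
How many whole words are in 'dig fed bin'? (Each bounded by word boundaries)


Word boundaries (\b) mark the start/end of each word.
Text: 'dig fed bin'
Splitting by whitespace:
  Word 1: 'dig'
  Word 2: 'fed'
  Word 3: 'bin'
Total whole words: 3

3


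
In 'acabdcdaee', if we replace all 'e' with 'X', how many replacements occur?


re.sub('e', 'X', text) replaces every occurrence of 'e' with 'X'.
Text: 'acabdcdaee'
Scanning for 'e':
  pos 8: 'e' -> replacement #1
  pos 9: 'e' -> replacement #2
Total replacements: 2

2


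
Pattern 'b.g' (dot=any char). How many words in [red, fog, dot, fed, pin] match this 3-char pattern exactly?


Pattern 'b.g' means: starts with 'b', any single char, ends with 'g'.
Checking each word (must be exactly 3 chars):
  'red' (len=3): no
  'fog' (len=3): no
  'dot' (len=3): no
  'fed' (len=3): no
  'pin' (len=3): no
Matching words: []
Total: 0

0


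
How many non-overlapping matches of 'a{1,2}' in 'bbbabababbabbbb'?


Pattern 'a{1,2}' matches between 1 and 2 consecutive a's (greedy).
String: 'bbbabababbabbbb'
Finding runs of a's and applying greedy matching:
  Run at pos 3: 'a' (length 1)
  Run at pos 5: 'a' (length 1)
  Run at pos 7: 'a' (length 1)
  Run at pos 10: 'a' (length 1)
Matches: ['a', 'a', 'a', 'a']
Count: 4

4


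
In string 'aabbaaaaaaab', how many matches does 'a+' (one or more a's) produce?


Pattern 'a+' matches one or more consecutive a's.
String: 'aabbaaaaaaab'
Scanning for runs of a:
  Match 1: 'aa' (length 2)
  Match 2: 'aaaaaaa' (length 7)
Total matches: 2

2


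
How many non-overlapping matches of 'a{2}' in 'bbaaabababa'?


Pattern 'a{2}' matches exactly 2 consecutive a's (greedy, non-overlapping).
String: 'bbaaabababa'
Scanning for runs of a's:
  Run at pos 2: 'aaa' (length 3) -> 1 match(es)
  Run at pos 6: 'a' (length 1) -> 0 match(es)
  Run at pos 8: 'a' (length 1) -> 0 match(es)
  Run at pos 10: 'a' (length 1) -> 0 match(es)
Matches found: ['aa']
Total: 1

1


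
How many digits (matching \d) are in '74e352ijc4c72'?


\d matches any digit 0-9.
Scanning '74e352ijc4c72':
  pos 0: '7' -> DIGIT
  pos 1: '4' -> DIGIT
  pos 3: '3' -> DIGIT
  pos 4: '5' -> DIGIT
  pos 5: '2' -> DIGIT
  pos 9: '4' -> DIGIT
  pos 11: '7' -> DIGIT
  pos 12: '2' -> DIGIT
Digits found: ['7', '4', '3', '5', '2', '4', '7', '2']
Total: 8

8


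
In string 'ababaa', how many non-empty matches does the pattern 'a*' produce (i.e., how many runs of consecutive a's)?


Pattern 'a*' matches zero or more a's. We want non-empty runs of consecutive a's.
String: 'ababaa'
Walking through the string to find runs of a's:
  Run 1: positions 0-0 -> 'a'
  Run 2: positions 2-2 -> 'a'
  Run 3: positions 4-5 -> 'aa'
Non-empty runs found: ['a', 'a', 'aa']
Count: 3

3


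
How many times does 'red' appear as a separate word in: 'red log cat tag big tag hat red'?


Scanning each word for exact match 'red':
  Word 1: 'red' -> MATCH
  Word 2: 'log' -> no
  Word 3: 'cat' -> no
  Word 4: 'tag' -> no
  Word 5: 'big' -> no
  Word 6: 'tag' -> no
  Word 7: 'hat' -> no
  Word 8: 'red' -> MATCH
Total matches: 2

2


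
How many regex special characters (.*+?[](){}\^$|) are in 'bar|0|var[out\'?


Regex special characters are: . * + ? [ ] ( ) { } \ ^ $ |
Scanning 'bar|0|var[out\':
  pos 3: '|' -> SPECIAL
  pos 5: '|' -> SPECIAL
  pos 9: '[' -> SPECIAL
  pos 13: '\' -> SPECIAL
Special chars found: ['|', '|', '[', '\\']
Total: 4

4


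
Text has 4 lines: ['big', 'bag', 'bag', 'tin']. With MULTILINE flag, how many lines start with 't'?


With MULTILINE flag, ^ matches the start of each line.
Lines: ['big', 'bag', 'bag', 'tin']
Checking which lines start with 't':
  Line 1: 'big' -> no
  Line 2: 'bag' -> no
  Line 3: 'bag' -> no
  Line 4: 'tin' -> MATCH
Matching lines: ['tin']
Count: 1

1


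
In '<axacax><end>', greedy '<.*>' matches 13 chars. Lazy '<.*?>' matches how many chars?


Greedy '<.*>' tries to match as MUCH as possible.
Lazy '<.*?>' tries to match as LITTLE as possible.

String: '<axacax><end>'
Greedy '<.*>' starts at first '<' and extends to the LAST '>': '<axacax><end>' (13 chars)
Lazy '<.*?>' starts at first '<' and stops at the FIRST '>': '<axacax>' (8 chars)

8


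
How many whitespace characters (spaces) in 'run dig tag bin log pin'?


\s matches whitespace characters (spaces, tabs, etc.).
Text: 'run dig tag bin log pin'
This text has 6 words separated by spaces.
Number of spaces = number of words - 1 = 6 - 1 = 5

5


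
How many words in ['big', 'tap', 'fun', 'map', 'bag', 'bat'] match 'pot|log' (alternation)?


Alternation 'pot|log' matches either 'pot' or 'log'.
Checking each word:
  'big' -> no
  'tap' -> no
  'fun' -> no
  'map' -> no
  'bag' -> no
  'bat' -> no
Matches: []
Count: 0

0


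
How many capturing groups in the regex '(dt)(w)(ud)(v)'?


To count capturing groups, count each '(' that starts a group.
Pattern: '(dt)(w)(ud)(v)'
Walking through the pattern:
  Position 0: '(' -> group #1
  Position 4: '(' -> group #2
  Position 7: '(' -> group #3
  Position 11: '(' -> group #4
Total capturing groups: 4

4


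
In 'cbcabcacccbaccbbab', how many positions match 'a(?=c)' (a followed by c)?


Lookahead 'a(?=c)' matches 'a' only when followed by 'c'.
String: 'cbcabcacccbaccbbab'
Checking each position where char is 'a':
  pos 3: 'a' -> no (next='b')
  pos 6: 'a' -> MATCH (next='c')
  pos 11: 'a' -> MATCH (next='c')
  pos 16: 'a' -> no (next='b')
Matching positions: [6, 11]
Count: 2

2


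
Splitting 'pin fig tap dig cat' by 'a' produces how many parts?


Splitting by 'a' breaks the string at each occurrence of the separator.
Text: 'pin fig tap dig cat'
Parts after split:
  Part 1: 'pin fig t'
  Part 2: 'p dig c'
  Part 3: 't'
Total parts: 3

3


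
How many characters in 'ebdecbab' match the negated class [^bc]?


Negated class [^bc] matches any char NOT in {b, c}
Scanning 'ebdecbab':
  pos 0: 'e' -> MATCH
  pos 1: 'b' -> no (excluded)
  pos 2: 'd' -> MATCH
  pos 3: 'e' -> MATCH
  pos 4: 'c' -> no (excluded)
  pos 5: 'b' -> no (excluded)
  pos 6: 'a' -> MATCH
  pos 7: 'b' -> no (excluded)
Total matches: 4

4


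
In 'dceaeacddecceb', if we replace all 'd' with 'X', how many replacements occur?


re.sub('d', 'X', text) replaces every occurrence of 'd' with 'X'.
Text: 'dceaeacddecceb'
Scanning for 'd':
  pos 0: 'd' -> replacement #1
  pos 7: 'd' -> replacement #2
  pos 8: 'd' -> replacement #3
Total replacements: 3

3


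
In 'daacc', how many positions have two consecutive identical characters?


Looking for consecutive identical characters in 'daacc':
  pos 0-1: 'd' vs 'a' -> different
  pos 1-2: 'a' vs 'a' -> MATCH ('aa')
  pos 2-3: 'a' vs 'c' -> different
  pos 3-4: 'c' vs 'c' -> MATCH ('cc')
Consecutive identical pairs: ['aa', 'cc']
Count: 2

2


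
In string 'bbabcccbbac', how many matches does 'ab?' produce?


Pattern 'ab?' matches 'a' optionally followed by 'b'.
String: 'bbabcccbbac'
Scanning left to right for 'a' then checking next char:
  Match 1: 'ab' (a followed by b)
  Match 2: 'a' (a not followed by b)
Total matches: 2

2


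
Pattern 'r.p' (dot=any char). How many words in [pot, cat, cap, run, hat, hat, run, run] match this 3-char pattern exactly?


Pattern 'r.p' means: starts with 'r', any single char, ends with 'p'.
Checking each word (must be exactly 3 chars):
  'pot' (len=3): no
  'cat' (len=3): no
  'cap' (len=3): no
  'run' (len=3): no
  'hat' (len=3): no
  'hat' (len=3): no
  'run' (len=3): no
  'run' (len=3): no
Matching words: []
Total: 0

0


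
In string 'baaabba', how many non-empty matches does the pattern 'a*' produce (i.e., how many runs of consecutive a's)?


Pattern 'a*' matches zero or more a's. We want non-empty runs of consecutive a's.
String: 'baaabba'
Walking through the string to find runs of a's:
  Run 1: positions 1-3 -> 'aaa'
  Run 2: positions 6-6 -> 'a'
Non-empty runs found: ['aaa', 'a']
Count: 2

2


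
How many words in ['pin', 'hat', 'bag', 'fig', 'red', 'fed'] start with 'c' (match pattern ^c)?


Pattern ^c anchors to start of word. Check which words begin with 'c':
  'pin' -> no
  'hat' -> no
  'bag' -> no
  'fig' -> no
  'red' -> no
  'fed' -> no
Matching words: []
Count: 0

0


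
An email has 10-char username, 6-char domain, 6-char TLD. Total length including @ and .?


An email address has format: username@domain.tld
Username length: 10
'@' character: 1
Domain length: 6
'.' character: 1
TLD length: 6
Total = 10 + 1 + 6 + 1 + 6 = 24

24


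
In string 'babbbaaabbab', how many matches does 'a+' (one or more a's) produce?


Pattern 'a+' matches one or more consecutive a's.
String: 'babbbaaabbab'
Scanning for runs of a:
  Match 1: 'a' (length 1)
  Match 2: 'aaa' (length 3)
  Match 3: 'a' (length 1)
Total matches: 3

3


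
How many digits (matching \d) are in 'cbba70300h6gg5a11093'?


\d matches any digit 0-9.
Scanning 'cbba70300h6gg5a11093':
  pos 4: '7' -> DIGIT
  pos 5: '0' -> DIGIT
  pos 6: '3' -> DIGIT
  pos 7: '0' -> DIGIT
  pos 8: '0' -> DIGIT
  pos 10: '6' -> DIGIT
  pos 13: '5' -> DIGIT
  pos 15: '1' -> DIGIT
  pos 16: '1' -> DIGIT
  pos 17: '0' -> DIGIT
  pos 18: '9' -> DIGIT
  pos 19: '3' -> DIGIT
Digits found: ['7', '0', '3', '0', '0', '6', '5', '1', '1', '0', '9', '3']
Total: 12

12


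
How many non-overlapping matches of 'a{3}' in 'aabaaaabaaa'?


Pattern 'a{3}' matches exactly 3 consecutive a's (greedy, non-overlapping).
String: 'aabaaaabaaa'
Scanning for runs of a's:
  Run at pos 0: 'aa' (length 2) -> 0 match(es)
  Run at pos 3: 'aaaa' (length 4) -> 1 match(es)
  Run at pos 8: 'aaa' (length 3) -> 1 match(es)
Matches found: ['aaa', 'aaa']
Total: 2

2


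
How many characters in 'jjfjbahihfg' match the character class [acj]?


Character class [acj] matches any of: {a, c, j}
Scanning string 'jjfjbahihfg' character by character:
  pos 0: 'j' -> MATCH
  pos 1: 'j' -> MATCH
  pos 2: 'f' -> no
  pos 3: 'j' -> MATCH
  pos 4: 'b' -> no
  pos 5: 'a' -> MATCH
  pos 6: 'h' -> no
  pos 7: 'i' -> no
  pos 8: 'h' -> no
  pos 9: 'f' -> no
  pos 10: 'g' -> no
Total matches: 4

4


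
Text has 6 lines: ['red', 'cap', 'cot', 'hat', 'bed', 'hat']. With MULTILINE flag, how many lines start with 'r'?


With MULTILINE flag, ^ matches the start of each line.
Lines: ['red', 'cap', 'cot', 'hat', 'bed', 'hat']
Checking which lines start with 'r':
  Line 1: 'red' -> MATCH
  Line 2: 'cap' -> no
  Line 3: 'cot' -> no
  Line 4: 'hat' -> no
  Line 5: 'bed' -> no
  Line 6: 'hat' -> no
Matching lines: ['red']
Count: 1

1


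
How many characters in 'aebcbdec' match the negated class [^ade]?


Negated class [^ade] matches any char NOT in {a, d, e}
Scanning 'aebcbdec':
  pos 0: 'a' -> no (excluded)
  pos 1: 'e' -> no (excluded)
  pos 2: 'b' -> MATCH
  pos 3: 'c' -> MATCH
  pos 4: 'b' -> MATCH
  pos 5: 'd' -> no (excluded)
  pos 6: 'e' -> no (excluded)
  pos 7: 'c' -> MATCH
Total matches: 4

4


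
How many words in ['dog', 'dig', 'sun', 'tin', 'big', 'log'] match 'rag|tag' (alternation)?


Alternation 'rag|tag' matches either 'rag' or 'tag'.
Checking each word:
  'dog' -> no
  'dig' -> no
  'sun' -> no
  'tin' -> no
  'big' -> no
  'log' -> no
Matches: []
Count: 0

0


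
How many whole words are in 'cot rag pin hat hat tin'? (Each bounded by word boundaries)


Word boundaries (\b) mark the start/end of each word.
Text: 'cot rag pin hat hat tin'
Splitting by whitespace:
  Word 1: 'cot'
  Word 2: 'rag'
  Word 3: 'pin'
  Word 4: 'hat'
  Word 5: 'hat'
  Word 6: 'tin'
Total whole words: 6

6


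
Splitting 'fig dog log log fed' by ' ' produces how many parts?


Splitting by ' ' breaks the string at each occurrence of the separator.
Text: 'fig dog log log fed'
Parts after split:
  Part 1: 'fig'
  Part 2: 'dog'
  Part 3: 'log'
  Part 4: 'log'
  Part 5: 'fed'
Total parts: 5

5


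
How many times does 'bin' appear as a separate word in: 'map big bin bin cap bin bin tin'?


Scanning each word for exact match 'bin':
  Word 1: 'map' -> no
  Word 2: 'big' -> no
  Word 3: 'bin' -> MATCH
  Word 4: 'bin' -> MATCH
  Word 5: 'cap' -> no
  Word 6: 'bin' -> MATCH
  Word 7: 'bin' -> MATCH
  Word 8: 'tin' -> no
Total matches: 4

4


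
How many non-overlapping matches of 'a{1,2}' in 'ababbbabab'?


Pattern 'a{1,2}' matches between 1 and 2 consecutive a's (greedy).
String: 'ababbbabab'
Finding runs of a's and applying greedy matching:
  Run at pos 0: 'a' (length 1)
  Run at pos 2: 'a' (length 1)
  Run at pos 6: 'a' (length 1)
  Run at pos 8: 'a' (length 1)
Matches: ['a', 'a', 'a', 'a']
Count: 4

4


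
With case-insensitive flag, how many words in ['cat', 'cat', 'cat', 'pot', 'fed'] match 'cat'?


Case-insensitive matching: compare each word's lowercase form to 'cat'.
  'cat' -> lower='cat' -> MATCH
  'cat' -> lower='cat' -> MATCH
  'cat' -> lower='cat' -> MATCH
  'pot' -> lower='pot' -> no
  'fed' -> lower='fed' -> no
Matches: ['cat', 'cat', 'cat']
Count: 3

3


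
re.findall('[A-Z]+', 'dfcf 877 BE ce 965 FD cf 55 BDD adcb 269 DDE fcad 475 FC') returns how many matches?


Pattern '[A-Z]+' finds one or more uppercase letters.
Text: 'dfcf 877 BE ce 965 FD cf 55 BDD adcb 269 DDE fcad 475 FC'
Scanning for matches:
  Match 1: 'BE'
  Match 2: 'FD'
  Match 3: 'BDD'
  Match 4: 'DDE'
  Match 5: 'FC'
Total matches: 5

5


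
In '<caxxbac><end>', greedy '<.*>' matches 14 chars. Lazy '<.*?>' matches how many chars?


Greedy '<.*>' tries to match as MUCH as possible.
Lazy '<.*?>' tries to match as LITTLE as possible.

String: '<caxxbac><end>'
Greedy '<.*>' starts at first '<' and extends to the LAST '>': '<caxxbac><end>' (14 chars)
Lazy '<.*?>' starts at first '<' and stops at the FIRST '>': '<caxxbac>' (9 chars)

9


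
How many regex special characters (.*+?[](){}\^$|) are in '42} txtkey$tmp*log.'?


Regex special characters are: . * + ? [ ] ( ) { } \ ^ $ |
Scanning '42} txtkey$tmp*log.':
  pos 2: '}' -> SPECIAL
  pos 10: '$' -> SPECIAL
  pos 14: '*' -> SPECIAL
  pos 18: '.' -> SPECIAL
Special chars found: ['}', '$', '*', '.']
Total: 4

4


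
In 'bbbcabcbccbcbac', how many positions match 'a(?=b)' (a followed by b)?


Lookahead 'a(?=b)' matches 'a' only when followed by 'b'.
String: 'bbbcabcbccbcbac'
Checking each position where char is 'a':
  pos 4: 'a' -> MATCH (next='b')
  pos 13: 'a' -> no (next='c')
Matching positions: [4]
Count: 1

1


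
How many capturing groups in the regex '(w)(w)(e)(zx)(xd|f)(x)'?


To count capturing groups, count each '(' that starts a group.
Pattern: '(w)(w)(e)(zx)(xd|f)(x)'
Walking through the pattern:
  Position 0: '(' -> group #1
  Position 3: '(' -> group #2
  Position 6: '(' -> group #3
  Position 9: '(' -> group #4
  Position 13: '(' -> group #5
  Position 19: '(' -> group #6
Total capturing groups: 6

6


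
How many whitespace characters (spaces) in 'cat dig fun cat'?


\s matches whitespace characters (spaces, tabs, etc.).
Text: 'cat dig fun cat'
This text has 4 words separated by spaces.
Number of spaces = number of words - 1 = 4 - 1 = 3

3


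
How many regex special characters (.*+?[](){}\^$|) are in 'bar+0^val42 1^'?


Regex special characters are: . * + ? [ ] ( ) { } \ ^ $ |
Scanning 'bar+0^val42 1^':
  pos 3: '+' -> SPECIAL
  pos 5: '^' -> SPECIAL
  pos 13: '^' -> SPECIAL
Special chars found: ['+', '^', '^']
Total: 3

3


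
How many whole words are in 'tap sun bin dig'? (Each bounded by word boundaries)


Word boundaries (\b) mark the start/end of each word.
Text: 'tap sun bin dig'
Splitting by whitespace:
  Word 1: 'tap'
  Word 2: 'sun'
  Word 3: 'bin'
  Word 4: 'dig'
Total whole words: 4

4


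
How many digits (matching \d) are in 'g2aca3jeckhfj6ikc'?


\d matches any digit 0-9.
Scanning 'g2aca3jeckhfj6ikc':
  pos 1: '2' -> DIGIT
  pos 5: '3' -> DIGIT
  pos 13: '6' -> DIGIT
Digits found: ['2', '3', '6']
Total: 3

3


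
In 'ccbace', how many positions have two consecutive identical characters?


Looking for consecutive identical characters in 'ccbace':
  pos 0-1: 'c' vs 'c' -> MATCH ('cc')
  pos 1-2: 'c' vs 'b' -> different
  pos 2-3: 'b' vs 'a' -> different
  pos 3-4: 'a' vs 'c' -> different
  pos 4-5: 'c' vs 'e' -> different
Consecutive identical pairs: ['cc']
Count: 1

1


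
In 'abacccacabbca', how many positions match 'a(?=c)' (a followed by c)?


Lookahead 'a(?=c)' matches 'a' only when followed by 'c'.
String: 'abacccacabbca'
Checking each position where char is 'a':
  pos 0: 'a' -> no (next='b')
  pos 2: 'a' -> MATCH (next='c')
  pos 6: 'a' -> MATCH (next='c')
  pos 8: 'a' -> no (next='b')
Matching positions: [2, 6]
Count: 2

2


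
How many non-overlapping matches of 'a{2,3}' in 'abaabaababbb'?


Pattern 'a{2,3}' matches between 2 and 3 consecutive a's (greedy).
String: 'abaabaababbb'
Finding runs of a's and applying greedy matching:
  Run at pos 0: 'a' (length 1)
  Run at pos 2: 'aa' (length 2)
  Run at pos 5: 'aa' (length 2)
  Run at pos 8: 'a' (length 1)
Matches: ['aa', 'aa']
Count: 2

2


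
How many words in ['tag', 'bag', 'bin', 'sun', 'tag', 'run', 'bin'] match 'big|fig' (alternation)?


Alternation 'big|fig' matches either 'big' or 'fig'.
Checking each word:
  'tag' -> no
  'bag' -> no
  'bin' -> no
  'sun' -> no
  'tag' -> no
  'run' -> no
  'bin' -> no
Matches: []
Count: 0

0
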